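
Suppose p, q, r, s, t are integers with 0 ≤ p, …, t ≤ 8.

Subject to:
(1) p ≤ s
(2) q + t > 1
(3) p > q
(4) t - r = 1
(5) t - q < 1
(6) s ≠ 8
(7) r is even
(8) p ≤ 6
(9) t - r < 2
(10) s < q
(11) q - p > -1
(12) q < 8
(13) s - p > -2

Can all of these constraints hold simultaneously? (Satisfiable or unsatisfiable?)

Unsatisfiable

Constraints 1, 3, and 10 give s < q, q < p, p ≤ s. Chaining: s < q < p ≤ s, which forces s < s — impossible.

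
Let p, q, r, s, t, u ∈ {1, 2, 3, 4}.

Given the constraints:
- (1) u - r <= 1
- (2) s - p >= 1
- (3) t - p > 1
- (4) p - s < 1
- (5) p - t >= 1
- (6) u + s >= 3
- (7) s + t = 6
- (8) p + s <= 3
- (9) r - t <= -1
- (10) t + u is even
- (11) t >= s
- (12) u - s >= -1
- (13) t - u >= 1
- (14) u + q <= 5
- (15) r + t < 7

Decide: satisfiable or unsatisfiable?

Unsatisfiable

Constraints 1, 2, 5, 9, and 12 give t − r ≥ 1, r − u ≥ -1, u − s ≥ -1, s − p ≥ 1, p − t ≥ 1.
Adding all 5 inequalities: the left sides telescope to 0, and the right sides sum to 1 + (-1) + (-1) + 1 + 1 = 1. So 0 ≥ 1, which is false.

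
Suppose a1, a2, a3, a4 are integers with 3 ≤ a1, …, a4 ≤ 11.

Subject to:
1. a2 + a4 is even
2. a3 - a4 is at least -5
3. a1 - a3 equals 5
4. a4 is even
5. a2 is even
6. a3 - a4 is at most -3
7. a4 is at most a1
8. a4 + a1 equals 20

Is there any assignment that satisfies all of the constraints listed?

Satisfiable

Setting (a1, a2, a3, a4) = (10, 6, 5, 10) satisfies everything: constraint 2: a3 - a4 = -5; constraint 3: a1 - a3 = 5, and the others follow.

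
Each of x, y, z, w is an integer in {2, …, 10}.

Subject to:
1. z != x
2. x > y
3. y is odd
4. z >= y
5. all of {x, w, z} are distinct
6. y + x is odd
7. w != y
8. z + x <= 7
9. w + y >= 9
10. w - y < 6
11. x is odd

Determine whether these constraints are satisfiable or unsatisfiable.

Unsatisfiable

Constraint 3 makes y odd and constraint 11 makes x odd, so y + x must be even. Constraint 6 says y + x is odd — contradiction.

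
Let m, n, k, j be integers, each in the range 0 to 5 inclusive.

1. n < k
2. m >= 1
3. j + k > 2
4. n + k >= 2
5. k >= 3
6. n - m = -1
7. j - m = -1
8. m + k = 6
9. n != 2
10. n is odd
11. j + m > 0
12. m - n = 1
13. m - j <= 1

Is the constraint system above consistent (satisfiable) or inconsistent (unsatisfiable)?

Satisfiable

Try m = 2, n = 1, k = 4, j = 1.
Check constraint 3: j + k = 5; constraint 4: n + k = 5. The remaining constraints are straightforward to verify.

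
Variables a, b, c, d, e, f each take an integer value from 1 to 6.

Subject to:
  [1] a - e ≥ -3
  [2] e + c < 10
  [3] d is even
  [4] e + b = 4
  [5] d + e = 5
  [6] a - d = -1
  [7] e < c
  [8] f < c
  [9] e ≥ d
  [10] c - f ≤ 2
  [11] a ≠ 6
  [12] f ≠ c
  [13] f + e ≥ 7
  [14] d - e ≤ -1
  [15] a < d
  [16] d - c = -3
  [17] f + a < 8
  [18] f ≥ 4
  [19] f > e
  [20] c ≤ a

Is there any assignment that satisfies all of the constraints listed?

Constraints 8, 9, 15, 19, and 20 give d ≤ e, e < f, f < c, c ≤ a, a < d. Chaining: d ≤ e < f < c ≤ a < d, which forces d < d — impossible.

Unsatisfiable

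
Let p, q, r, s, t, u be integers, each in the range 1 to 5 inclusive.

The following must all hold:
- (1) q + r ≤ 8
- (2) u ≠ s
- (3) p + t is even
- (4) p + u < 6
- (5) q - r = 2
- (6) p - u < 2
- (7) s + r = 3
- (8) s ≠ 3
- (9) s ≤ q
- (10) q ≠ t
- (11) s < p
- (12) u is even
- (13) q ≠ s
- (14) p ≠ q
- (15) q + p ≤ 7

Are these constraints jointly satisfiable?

The assignment p = 3, q = 4, r = 2, s = 1, t = 3, u = 2 works:
  constraint 1 holds since q + r = 6.
  constraint 4 holds since p + u = 5.
  constraint 5 holds since q - r = 2.
The rest check out directly.

Satisfiable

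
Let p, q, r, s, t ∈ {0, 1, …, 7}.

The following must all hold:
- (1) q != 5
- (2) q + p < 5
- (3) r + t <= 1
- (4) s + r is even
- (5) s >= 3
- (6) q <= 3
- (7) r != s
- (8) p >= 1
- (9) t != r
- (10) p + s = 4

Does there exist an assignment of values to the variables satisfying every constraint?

Try p = 1, q = 3, r = 1, s = 3, t = 0.
Check constraint 2: q + p = 4; constraint 3: r + t = 1. The remaining constraints are straightforward to verify.

Satisfiable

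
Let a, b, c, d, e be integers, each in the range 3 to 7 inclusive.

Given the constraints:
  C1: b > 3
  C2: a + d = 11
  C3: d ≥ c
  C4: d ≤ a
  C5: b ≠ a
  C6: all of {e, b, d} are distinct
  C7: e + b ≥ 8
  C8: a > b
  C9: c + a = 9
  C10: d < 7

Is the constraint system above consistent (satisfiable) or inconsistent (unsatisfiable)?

One satisfying assignment is a = 6, b = 4, c = 3, d = 5, e = 6.
For the less obvious constraints — constraint 2: a + d = 11; constraint 7: e + b = 10; constraint 9: c + a = 9 — and the others hold by inspection.

Satisfiable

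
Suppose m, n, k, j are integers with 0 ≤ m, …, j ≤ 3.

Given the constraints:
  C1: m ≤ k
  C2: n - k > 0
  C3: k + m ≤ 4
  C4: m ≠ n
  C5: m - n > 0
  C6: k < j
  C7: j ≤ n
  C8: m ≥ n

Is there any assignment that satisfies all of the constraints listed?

Constraints 1, 5, 6, and 7 give j ≤ n, n < m, m ≤ k, k < j. Chaining: j ≤ n < m ≤ k < j, which forces j < j — impossible.

Unsatisfiable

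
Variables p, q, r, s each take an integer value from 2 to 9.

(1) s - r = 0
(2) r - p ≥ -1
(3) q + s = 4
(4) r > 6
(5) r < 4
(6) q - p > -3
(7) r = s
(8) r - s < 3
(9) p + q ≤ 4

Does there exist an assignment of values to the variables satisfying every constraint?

From constraint 4: r ≥ 7. From constraint 5: r ≤ 3. But 3 < 7, so no value of r works.

Unsatisfiable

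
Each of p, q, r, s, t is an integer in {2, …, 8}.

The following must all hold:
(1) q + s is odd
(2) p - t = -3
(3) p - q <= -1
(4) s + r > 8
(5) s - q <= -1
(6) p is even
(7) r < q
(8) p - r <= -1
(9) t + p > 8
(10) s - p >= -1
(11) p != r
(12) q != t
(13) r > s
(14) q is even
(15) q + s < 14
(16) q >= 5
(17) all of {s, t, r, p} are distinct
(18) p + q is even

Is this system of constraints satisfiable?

The assignment p = 4, q = 8, r = 6, s = 5, t = 7 works:
  constraint 2 holds since p - t = -3.
  constraint 3 holds since p - q = -4.
The rest check out directly.

Satisfiable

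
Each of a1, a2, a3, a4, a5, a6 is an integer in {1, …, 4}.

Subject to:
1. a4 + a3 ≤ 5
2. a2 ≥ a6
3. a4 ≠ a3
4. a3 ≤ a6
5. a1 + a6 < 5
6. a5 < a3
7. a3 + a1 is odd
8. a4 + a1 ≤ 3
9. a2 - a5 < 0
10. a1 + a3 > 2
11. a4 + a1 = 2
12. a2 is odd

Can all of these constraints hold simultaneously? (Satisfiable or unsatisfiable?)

Constraints 2, 4, 6, and 9 give a5 < a3, a3 ≤ a6, a6 ≤ a2, a2 < a5. Chaining: a5 < a3 ≤ a6 ≤ a2 < a5, which forces a5 < a5 — impossible.

Unsatisfiable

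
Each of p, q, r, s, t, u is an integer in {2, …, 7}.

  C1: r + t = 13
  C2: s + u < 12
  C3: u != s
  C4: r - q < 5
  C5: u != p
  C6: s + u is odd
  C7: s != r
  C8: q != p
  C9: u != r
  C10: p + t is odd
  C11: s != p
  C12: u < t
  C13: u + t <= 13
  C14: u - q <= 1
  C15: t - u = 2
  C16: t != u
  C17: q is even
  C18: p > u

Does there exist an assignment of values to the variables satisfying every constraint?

Satisfiable

One satisfying assignment is p = 6, q = 4, r = 6, s = 4, t = 7, u = 5.
For the less obvious constraints — constraint 1: r + t = 13; constraint 2: s + u = 9 — and the others hold by inspection.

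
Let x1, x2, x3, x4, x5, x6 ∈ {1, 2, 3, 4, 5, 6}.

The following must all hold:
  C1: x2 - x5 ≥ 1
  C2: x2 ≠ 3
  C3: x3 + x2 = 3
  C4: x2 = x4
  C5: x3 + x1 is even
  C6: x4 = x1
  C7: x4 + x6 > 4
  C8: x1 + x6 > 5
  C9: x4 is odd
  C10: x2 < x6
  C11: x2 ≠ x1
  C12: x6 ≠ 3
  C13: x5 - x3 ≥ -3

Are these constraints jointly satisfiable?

From constraints 4 and 6, x2 = x4 = x1, so x2 = x1. But constraint 11 says x2 ≠ x1. Contradiction.

Unsatisfiable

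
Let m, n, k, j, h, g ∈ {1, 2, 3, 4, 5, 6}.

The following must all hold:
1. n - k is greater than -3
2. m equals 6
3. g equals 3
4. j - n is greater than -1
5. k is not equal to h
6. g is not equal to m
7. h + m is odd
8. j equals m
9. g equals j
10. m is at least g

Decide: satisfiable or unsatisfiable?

Unsatisfiable

Constraint 3 fixes g = 3 and constraint 2 fixes m = 6. Constraints 8 and 9 give g = j = m, so g = m. But 3 ≠ 6 — contradiction.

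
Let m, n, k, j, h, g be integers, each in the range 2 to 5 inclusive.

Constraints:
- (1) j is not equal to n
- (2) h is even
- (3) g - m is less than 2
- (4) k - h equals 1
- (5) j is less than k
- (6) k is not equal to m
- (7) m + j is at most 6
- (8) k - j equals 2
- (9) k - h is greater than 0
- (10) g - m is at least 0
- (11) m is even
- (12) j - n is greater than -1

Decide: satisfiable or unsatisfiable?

The assignment m = 2, n = 2, k = 5, j = 3, h = 4, g = 2 works:
  constraint 3 holds since g - m = 0.
  constraint 4 holds since k - h = 1.
The rest check out directly.

Satisfiable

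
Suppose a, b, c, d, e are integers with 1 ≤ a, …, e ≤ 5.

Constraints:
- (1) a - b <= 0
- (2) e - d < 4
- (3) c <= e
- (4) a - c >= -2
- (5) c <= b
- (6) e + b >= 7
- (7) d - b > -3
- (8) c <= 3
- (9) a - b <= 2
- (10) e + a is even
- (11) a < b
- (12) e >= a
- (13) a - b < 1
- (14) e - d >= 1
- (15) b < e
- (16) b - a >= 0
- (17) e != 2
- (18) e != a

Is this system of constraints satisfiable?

Take a = 3, b = 4, c = 3, d = 4, e = 5. Then constraint 1: a - b = -1; constraint 2: e - d = 1; constraint 4: a - c = 0, and every other listed constraint is also met.

Satisfiable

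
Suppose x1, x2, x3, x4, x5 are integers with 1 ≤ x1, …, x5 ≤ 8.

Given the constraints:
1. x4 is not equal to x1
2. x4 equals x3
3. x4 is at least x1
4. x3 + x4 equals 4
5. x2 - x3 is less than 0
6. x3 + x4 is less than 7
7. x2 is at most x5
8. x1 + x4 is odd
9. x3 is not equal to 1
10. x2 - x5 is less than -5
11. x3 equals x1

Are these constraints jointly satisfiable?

From constraints 2 and 11, x4 = x3 = x1, so x4 = x1. But constraint 1 says x4 ≠ x1. Contradiction.

Unsatisfiable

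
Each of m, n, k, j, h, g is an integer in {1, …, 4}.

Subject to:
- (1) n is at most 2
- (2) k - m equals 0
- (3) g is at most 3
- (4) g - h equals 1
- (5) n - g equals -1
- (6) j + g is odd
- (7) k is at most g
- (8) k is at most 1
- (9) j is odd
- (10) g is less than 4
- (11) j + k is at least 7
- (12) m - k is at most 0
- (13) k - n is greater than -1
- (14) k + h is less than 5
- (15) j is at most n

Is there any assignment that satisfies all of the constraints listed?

Unsatisfiable

From constraints 1 and 15: j ≤ n ≤ 2. From constraints 3 and 7: k ≤ g ≤ 3. Hence j + k ≤ 5. But constraint 11 requires j + k ≥ 7, and 7 > 5. Contradiction.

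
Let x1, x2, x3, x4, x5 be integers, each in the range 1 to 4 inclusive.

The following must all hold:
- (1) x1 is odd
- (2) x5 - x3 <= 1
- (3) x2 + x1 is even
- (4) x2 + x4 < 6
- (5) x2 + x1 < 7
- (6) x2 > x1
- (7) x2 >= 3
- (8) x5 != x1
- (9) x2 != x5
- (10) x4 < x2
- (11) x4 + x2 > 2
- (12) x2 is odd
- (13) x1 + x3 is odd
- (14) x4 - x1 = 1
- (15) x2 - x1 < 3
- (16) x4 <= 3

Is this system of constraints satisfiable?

Take x1 = 1, x2 = 3, x3 = 2, x4 = 2, x5 = 2. Then constraint 2: x5 - x3 = 0; constraint 4: x2 + x4 = 5, and every other listed constraint is also met.

Satisfiable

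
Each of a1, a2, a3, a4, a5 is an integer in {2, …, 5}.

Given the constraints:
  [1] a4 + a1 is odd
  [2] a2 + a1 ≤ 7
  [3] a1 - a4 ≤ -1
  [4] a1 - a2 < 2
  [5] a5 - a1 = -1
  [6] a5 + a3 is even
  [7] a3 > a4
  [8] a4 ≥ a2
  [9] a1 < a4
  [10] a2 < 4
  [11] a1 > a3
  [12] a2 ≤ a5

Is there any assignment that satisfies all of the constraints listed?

Unsatisfiable

Constraints 7, 9, and 11 give a4 < a3, a3 < a1, a1 < a4. Chaining: a4 < a3 < a1 < a4, which forces a4 < a4 — impossible.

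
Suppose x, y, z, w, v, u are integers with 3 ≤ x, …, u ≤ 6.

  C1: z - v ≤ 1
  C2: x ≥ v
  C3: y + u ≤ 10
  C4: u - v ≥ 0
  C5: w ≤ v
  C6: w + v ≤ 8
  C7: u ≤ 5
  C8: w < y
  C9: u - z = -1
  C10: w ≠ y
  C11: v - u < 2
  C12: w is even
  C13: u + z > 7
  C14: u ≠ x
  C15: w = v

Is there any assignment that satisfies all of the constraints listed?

Satisfiable

Setting (x, y, z, w, v, u) = (5, 5, 5, 4, 4, 4) satisfies everything: constraint 1: z - v = 1; constraint 3: y + u = 9; constraint 4: u - v = 0, and the others follow.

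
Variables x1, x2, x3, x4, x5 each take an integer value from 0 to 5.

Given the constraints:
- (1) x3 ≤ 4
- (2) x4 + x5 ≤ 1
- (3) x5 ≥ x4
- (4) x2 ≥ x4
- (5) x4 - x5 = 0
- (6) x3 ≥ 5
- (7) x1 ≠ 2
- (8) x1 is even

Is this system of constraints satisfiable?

From constraint 6: x3 ≥ 5. From constraint 1: x3 ≤ 4. But 4 < 5, so no value of x3 works.

Unsatisfiable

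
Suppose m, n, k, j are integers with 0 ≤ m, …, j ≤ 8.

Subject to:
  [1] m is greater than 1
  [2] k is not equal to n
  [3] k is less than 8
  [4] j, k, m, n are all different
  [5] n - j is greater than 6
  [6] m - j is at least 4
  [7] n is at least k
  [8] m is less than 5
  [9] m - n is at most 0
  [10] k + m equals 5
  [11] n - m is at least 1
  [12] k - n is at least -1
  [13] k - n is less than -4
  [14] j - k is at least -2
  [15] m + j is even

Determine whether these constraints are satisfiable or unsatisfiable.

Constraints 6, 11, 12, and 14 give n − m ≥ 1, m − j ≥ 4, j − k ≥ -2, k − n ≥ -1.
Adding all 4 inequalities: the left sides telescope to 0, and the right sides sum to 1 + 4 + (-2) + (-1) = 2. So 0 ≥ 2, which is false.

Unsatisfiable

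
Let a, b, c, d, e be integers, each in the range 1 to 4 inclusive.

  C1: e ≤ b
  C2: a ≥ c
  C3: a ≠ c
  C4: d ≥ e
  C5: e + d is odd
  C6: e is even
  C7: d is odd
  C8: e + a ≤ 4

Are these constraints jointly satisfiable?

Setting (a, b, c, d, e) = (2, 4, 1, 3, 2) satisfies everything: constraint 5: e + d = 5 is odd; constraint 8: e + a = 4, and the others follow.

Satisfiable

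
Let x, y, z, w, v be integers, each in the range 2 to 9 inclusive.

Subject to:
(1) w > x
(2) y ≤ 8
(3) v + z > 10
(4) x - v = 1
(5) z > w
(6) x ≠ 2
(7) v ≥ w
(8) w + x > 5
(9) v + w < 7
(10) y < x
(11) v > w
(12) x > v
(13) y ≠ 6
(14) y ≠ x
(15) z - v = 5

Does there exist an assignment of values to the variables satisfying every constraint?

Unsatisfiable

Constraints 1, 11, and 12 give v < x, x < w, w < v. Chaining: v < x < w < v, which forces v < v — impossible.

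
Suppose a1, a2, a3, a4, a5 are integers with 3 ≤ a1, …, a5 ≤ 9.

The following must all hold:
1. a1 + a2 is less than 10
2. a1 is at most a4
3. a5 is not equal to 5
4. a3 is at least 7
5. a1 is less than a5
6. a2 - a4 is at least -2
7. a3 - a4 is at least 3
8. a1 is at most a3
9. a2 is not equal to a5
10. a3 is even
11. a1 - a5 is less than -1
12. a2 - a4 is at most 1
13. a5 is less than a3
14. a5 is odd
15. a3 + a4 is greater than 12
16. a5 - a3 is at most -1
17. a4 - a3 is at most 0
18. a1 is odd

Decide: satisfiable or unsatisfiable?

Try a1 = 3, a2 = 5, a3 = 8, a4 = 5, a5 = 7.
Check constraint 1: a1 + a2 = 8; constraint 6: a2 - a4 = 0. The remaining constraints are straightforward to verify.

Satisfiable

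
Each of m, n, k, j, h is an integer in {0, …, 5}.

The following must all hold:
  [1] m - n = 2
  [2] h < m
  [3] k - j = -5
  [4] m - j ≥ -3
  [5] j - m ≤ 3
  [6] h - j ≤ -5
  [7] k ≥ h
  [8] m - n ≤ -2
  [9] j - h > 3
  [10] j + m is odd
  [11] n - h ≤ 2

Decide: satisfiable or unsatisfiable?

Constraints 4, 6, 8, and 11 give h − n ≥ -2, n − m ≥ 2, m − j ≥ -3, j − h ≥ 5.
Adding all 4 inequalities: the left sides telescope to 0, and the right sides sum to (-2) + 2 + (-3) + 5 = 2. So 0 ≥ 2, which is false.

Unsatisfiable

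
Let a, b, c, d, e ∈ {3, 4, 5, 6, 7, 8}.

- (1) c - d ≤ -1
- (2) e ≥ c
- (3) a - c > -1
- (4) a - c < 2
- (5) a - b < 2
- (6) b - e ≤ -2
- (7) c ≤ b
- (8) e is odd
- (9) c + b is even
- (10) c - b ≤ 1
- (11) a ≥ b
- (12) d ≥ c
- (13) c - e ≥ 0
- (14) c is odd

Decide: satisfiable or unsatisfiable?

Unsatisfiable

Constraints 6, 10, and 13 give b − c ≥ -1, c − e ≥ 0, e − b ≥ 2.
Adding all 3 inequalities: the left sides telescope to 0, and the right sides sum to (-1) + 0 + 2 = 1. So 0 ≥ 1, which is false.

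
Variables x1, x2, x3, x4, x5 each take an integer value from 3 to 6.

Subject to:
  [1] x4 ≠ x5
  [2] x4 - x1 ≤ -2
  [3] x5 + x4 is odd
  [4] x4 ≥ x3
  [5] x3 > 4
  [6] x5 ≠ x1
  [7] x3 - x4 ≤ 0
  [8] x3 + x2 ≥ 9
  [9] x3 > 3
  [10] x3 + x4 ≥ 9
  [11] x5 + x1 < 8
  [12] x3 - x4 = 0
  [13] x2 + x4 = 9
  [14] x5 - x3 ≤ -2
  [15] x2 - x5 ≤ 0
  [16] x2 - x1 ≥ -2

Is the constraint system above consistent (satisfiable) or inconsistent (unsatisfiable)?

Unsatisfiable

Constraints 2, 7, 14, 15, and 16 give x5 − x2 ≥ 0, x2 − x1 ≥ -2, x1 − x4 ≥ 2, x4 − x3 ≥ 0, x3 − x5 ≥ 2.
Adding all 5 inequalities: the left sides telescope to 0, and the right sides sum to 0 + (-2) + 2 + 0 + 2 = 2. So 0 ≥ 2, which is false.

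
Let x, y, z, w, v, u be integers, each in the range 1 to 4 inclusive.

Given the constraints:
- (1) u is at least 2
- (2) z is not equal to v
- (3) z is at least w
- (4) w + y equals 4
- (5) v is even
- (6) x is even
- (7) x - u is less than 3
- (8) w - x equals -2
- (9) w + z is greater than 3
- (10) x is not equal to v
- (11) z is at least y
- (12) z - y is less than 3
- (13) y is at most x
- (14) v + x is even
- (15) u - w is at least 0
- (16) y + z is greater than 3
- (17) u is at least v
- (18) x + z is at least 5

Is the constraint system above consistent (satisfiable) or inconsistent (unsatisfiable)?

Setting (x, y, z, w, v, u) = (4, 2, 4, 2, 2, 2) satisfies everything: constraint 4: w + y = 4; constraint 7: x - u = 2, and the others follow.

Satisfiable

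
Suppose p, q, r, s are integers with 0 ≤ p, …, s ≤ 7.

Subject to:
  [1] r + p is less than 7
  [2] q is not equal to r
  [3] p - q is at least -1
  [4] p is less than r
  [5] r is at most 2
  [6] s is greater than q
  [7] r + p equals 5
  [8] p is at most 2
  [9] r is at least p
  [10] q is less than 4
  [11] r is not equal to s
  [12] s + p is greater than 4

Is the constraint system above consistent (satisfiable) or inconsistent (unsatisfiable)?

From constraint 5: r ≤ 2. From constraint 8: p ≤ 2. Hence r + p ≤ 4. But constraint 7 requires r + p = 5, and 5 > 4. Contradiction.

Unsatisfiable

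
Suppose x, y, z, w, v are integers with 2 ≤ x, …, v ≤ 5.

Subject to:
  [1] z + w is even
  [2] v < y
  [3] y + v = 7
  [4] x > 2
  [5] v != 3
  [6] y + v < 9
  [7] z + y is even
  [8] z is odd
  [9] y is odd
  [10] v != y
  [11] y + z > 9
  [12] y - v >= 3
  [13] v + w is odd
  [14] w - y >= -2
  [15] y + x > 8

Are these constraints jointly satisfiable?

One satisfying assignment is x = 5, y = 5, z = 5, w = 5, v = 2.
For the less obvious constraints — constraint 3: y + v = 7; constraint 6: y + v = 7; constraint 11: y + z = 10 — and the others hold by inspection.

Satisfiable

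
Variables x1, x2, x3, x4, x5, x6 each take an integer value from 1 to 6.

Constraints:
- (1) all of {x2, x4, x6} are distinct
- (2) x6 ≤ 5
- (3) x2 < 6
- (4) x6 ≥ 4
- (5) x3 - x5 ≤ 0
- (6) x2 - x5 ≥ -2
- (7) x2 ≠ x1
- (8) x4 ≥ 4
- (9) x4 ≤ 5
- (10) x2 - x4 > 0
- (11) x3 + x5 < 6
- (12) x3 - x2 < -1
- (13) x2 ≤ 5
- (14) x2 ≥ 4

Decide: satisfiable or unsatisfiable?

Unsatisfiable

Constraints 2, 4, 8, 9, 13, and 14 confine each of x2, x4, x6 to the 2 values {4, 5}.
Constraint 1 requires all 3 of them to be distinct, but only 2 values are available — impossible by the pigeonhole principle.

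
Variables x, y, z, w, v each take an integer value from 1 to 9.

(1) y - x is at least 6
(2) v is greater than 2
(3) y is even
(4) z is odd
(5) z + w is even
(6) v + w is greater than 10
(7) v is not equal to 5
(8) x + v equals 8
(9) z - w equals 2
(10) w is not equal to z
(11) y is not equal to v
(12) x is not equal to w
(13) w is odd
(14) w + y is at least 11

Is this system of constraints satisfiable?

The assignment x = 1, y = 8, z = 7, w = 5, v = 7 works:
  constraint 1 holds since y - x = 7.
  constraint 6 holds since v + w = 12.
The rest check out directly.

Satisfiable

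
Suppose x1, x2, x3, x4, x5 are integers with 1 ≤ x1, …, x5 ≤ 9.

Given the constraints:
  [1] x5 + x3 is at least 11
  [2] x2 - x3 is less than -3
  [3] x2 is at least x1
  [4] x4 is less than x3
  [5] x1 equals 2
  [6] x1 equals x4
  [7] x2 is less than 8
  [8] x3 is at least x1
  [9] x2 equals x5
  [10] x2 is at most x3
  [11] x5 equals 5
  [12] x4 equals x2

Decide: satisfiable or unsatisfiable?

Unsatisfiable

Constraint 5 fixes x1 = 2 and constraint 11 fixes x5 = 5. Constraints 6, 9, and 12 give x1 = x4 = x2 = x5, so x1 = x5. But 2 ≠ 5 — contradiction.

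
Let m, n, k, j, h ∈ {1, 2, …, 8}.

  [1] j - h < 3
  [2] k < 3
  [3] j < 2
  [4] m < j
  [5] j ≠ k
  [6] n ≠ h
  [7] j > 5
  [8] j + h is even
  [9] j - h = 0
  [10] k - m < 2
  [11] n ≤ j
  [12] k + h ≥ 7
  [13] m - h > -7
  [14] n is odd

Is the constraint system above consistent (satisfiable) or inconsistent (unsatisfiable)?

From constraint 7: j ≥ 6. From constraint 3: j ≤ 1. But 1 < 6, so no value of j works.

Unsatisfiable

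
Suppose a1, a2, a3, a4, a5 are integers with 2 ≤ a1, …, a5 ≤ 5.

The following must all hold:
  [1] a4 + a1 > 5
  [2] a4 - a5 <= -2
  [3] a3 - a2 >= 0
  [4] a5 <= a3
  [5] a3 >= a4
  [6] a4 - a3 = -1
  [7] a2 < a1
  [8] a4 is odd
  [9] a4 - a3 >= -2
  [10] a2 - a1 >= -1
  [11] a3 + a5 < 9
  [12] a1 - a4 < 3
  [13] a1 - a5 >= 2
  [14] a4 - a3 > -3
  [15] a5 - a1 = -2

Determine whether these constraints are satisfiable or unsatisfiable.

Unsatisfiable

Constraints 2, 3, 9, 10, and 13 give a2 − a1 ≥ -1, a1 − a5 ≥ 2, a5 − a4 ≥ 2, a4 − a3 ≥ -2, a3 − a2 ≥ 0.
Adding all 5 inequalities: the left sides telescope to 0, and the right sides sum to (-1) + 2 + 2 + (-2) + 0 = 1. So 0 ≥ 1, which is false.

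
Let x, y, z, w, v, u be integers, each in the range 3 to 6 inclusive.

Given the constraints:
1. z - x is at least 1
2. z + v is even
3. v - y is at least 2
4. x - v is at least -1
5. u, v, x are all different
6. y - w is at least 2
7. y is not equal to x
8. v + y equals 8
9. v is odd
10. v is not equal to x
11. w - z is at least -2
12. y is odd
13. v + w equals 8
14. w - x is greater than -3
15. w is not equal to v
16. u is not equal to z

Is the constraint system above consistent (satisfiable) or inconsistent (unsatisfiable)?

Constraints 1, 3, 4, 6, and 11 give x − v ≥ -1, v − y ≥ 2, y − w ≥ 2, w − z ≥ -2, z − x ≥ 1.
Adding all 5 inequalities: the left sides telescope to 0, and the right sides sum to (-1) + 2 + 2 + (-2) + 1 = 2. So 0 ≥ 2, which is false.

Unsatisfiable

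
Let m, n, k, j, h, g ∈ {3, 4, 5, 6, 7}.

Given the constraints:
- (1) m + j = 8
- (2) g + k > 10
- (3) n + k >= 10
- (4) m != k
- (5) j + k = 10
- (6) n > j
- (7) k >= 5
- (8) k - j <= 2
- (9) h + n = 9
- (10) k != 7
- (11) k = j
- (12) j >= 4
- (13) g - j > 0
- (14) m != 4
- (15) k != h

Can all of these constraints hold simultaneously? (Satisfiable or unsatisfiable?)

Satisfiable

Try m = 3, n = 6, k = 5, j = 5, h = 3, g = 7.
Check constraint 1: m + j = 8; constraint 2: g + k = 12. The remaining constraints are straightforward to verify.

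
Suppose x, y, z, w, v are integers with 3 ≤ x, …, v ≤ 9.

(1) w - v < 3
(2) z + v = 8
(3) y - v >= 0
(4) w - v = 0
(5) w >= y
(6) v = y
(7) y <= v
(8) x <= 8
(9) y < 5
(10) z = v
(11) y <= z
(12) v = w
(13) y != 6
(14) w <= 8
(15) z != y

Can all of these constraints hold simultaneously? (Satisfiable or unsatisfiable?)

From constraints 6 and 10, z = v = y, so z = y. But constraint 15 says z ≠ y. Contradiction.

Unsatisfiable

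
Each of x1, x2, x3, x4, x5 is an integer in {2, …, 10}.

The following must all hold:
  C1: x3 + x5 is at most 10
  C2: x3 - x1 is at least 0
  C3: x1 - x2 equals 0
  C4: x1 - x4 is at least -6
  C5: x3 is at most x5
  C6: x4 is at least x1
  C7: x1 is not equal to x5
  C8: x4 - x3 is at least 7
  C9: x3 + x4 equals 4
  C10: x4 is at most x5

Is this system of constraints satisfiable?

Unsatisfiable

Constraints 2, 4, and 8 give x1 − x4 ≥ -6, x4 − x3 ≥ 7, x3 − x1 ≥ 0.
Adding all 3 inequalities: the left sides telescope to 0, and the right sides sum to (-6) + 7 + 0 = 1. So 0 ≥ 1, which is false.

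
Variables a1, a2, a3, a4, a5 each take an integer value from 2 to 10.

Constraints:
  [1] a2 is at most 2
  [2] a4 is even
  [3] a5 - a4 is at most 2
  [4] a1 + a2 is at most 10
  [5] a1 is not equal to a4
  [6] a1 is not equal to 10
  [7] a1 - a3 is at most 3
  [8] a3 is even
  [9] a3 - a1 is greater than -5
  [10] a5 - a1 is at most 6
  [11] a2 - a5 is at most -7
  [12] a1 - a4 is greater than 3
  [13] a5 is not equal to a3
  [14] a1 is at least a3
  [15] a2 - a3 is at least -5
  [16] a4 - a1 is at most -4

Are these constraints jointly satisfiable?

Constraints 3, 7, 11, 15, and 16 give a5 − a2 ≥ 7, a2 − a3 ≥ -5, a3 − a1 ≥ -3, a1 − a4 ≥ 4, a4 − a5 ≥ -2.
Adding all 5 inequalities: the left sides telescope to 0, and the right sides sum to 7 + (-5) + (-3) + 4 + (-2) = 1. So 0 ≥ 1, which is false.

Unsatisfiable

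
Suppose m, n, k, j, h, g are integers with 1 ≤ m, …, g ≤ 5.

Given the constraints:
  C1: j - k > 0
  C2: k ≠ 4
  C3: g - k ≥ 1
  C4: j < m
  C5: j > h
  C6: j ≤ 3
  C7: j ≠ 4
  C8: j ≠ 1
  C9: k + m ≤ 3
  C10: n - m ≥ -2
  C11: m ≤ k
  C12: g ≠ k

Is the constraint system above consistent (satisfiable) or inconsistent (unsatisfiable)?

Unsatisfiable

Constraints 1, 4, and 11 give m ≤ k, k < j, j < m. Chaining: m ≤ k < j < m, which forces m < m — impossible.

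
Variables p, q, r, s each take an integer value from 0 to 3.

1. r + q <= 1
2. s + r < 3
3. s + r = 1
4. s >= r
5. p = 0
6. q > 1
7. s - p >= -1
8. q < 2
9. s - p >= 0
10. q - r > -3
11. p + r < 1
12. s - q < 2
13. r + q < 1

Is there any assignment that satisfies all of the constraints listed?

Unsatisfiable

From constraint 6: q ≥ 2. From constraint 8: q ≤ 1. But 1 < 2, so no value of q works.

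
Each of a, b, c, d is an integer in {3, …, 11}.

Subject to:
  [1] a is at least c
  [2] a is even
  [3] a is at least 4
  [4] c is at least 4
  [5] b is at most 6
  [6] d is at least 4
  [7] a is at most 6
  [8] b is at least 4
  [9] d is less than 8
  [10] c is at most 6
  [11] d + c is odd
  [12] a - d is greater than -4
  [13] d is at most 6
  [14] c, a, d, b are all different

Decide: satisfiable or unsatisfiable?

Constraints 3, 4, 5, 6, 7, 8, 10, and 13 confine each of c, a, d, b to the 3 values {4, …, 6}.
Constraint 14 requires all 4 of them to be distinct, but only 3 values are available — impossible by the pigeonhole principle.

Unsatisfiable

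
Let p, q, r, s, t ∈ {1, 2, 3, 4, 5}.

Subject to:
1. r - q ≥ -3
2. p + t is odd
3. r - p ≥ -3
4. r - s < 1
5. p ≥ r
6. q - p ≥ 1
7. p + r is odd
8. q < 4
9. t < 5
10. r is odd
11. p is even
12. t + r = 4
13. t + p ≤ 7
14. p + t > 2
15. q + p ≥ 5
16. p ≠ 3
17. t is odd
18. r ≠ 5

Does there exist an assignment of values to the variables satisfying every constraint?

Try p = 2, q = 3, r = 1, s = 1, t = 3.
Check constraint 1: r - q = -2; constraint 3: r - p = -1; constraint 4: r - s = 0. The remaining constraints are straightforward to verify.

Satisfiable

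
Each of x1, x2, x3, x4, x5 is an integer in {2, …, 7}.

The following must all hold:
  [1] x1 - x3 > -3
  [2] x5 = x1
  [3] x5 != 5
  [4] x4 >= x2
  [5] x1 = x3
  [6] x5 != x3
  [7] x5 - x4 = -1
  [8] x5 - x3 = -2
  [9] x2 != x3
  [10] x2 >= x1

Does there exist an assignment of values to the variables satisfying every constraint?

From constraints 2 and 5, x5 = x1 = x3, so x5 = x3. But constraint 6 says x5 ≠ x3. Contradiction.

Unsatisfiable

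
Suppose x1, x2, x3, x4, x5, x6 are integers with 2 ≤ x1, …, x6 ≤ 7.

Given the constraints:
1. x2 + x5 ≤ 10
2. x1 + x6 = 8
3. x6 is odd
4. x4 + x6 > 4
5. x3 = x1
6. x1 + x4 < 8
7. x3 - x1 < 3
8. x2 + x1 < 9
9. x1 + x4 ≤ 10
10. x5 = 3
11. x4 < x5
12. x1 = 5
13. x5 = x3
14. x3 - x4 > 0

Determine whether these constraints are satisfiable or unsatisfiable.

Constraint 10 fixes x5 = 3 and constraint 12 fixes x1 = 5. Constraints 5 and 13 give x5 = x3 = x1, so x5 = x1. But 3 ≠ 5 — contradiction.

Unsatisfiable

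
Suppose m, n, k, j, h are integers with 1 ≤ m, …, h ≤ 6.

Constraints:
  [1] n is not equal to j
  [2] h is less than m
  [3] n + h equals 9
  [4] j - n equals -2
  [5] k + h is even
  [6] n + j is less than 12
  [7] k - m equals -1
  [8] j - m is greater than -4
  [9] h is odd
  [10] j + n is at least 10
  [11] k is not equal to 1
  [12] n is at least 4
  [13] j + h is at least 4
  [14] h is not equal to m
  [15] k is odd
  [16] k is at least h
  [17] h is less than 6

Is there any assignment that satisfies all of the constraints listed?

Take m = 6, n = 6, k = 5, j = 4, h = 3. Then constraint 3: n + h = 9; constraint 4: j - n = -2; constraint 6: n + j = 10, and every other listed constraint is also met.

Satisfiable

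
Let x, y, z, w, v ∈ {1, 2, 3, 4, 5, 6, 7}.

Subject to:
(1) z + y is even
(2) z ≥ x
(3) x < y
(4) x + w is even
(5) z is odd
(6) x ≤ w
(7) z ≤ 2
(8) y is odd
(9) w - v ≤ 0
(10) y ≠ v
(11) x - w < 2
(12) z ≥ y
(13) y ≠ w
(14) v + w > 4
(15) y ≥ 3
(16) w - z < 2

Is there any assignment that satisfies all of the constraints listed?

From constraint 15: y ≥ 3. From constraints 7 and 12: y ≤ z and z ≤ 2, so y ≤ 2. But 2 < 3, so no value of y works.

Unsatisfiable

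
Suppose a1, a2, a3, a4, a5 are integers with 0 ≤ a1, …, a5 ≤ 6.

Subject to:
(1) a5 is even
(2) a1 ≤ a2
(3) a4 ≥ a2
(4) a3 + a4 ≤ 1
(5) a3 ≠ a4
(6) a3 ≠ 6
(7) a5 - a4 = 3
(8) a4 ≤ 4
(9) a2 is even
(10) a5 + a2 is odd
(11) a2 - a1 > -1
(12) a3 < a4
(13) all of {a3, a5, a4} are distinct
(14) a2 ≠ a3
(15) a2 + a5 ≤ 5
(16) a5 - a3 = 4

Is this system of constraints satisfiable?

Unsatisfiable

Constraint 1 makes a5 even and constraint 9 makes a2 even, so a5 + a2 must be even. Constraint 10 says a5 + a2 is odd — contradiction.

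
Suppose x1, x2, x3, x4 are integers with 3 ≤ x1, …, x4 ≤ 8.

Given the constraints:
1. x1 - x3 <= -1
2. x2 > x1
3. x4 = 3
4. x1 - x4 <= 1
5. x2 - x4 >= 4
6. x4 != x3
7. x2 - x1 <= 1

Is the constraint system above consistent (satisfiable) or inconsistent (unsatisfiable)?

Unsatisfiable

Constraints 4, 5, and 7 give x4 − x1 ≥ -1, x1 − x2 ≥ -1, x2 − x4 ≥ 4.
Adding all 3 inequalities: the left sides telescope to 0, and the right sides sum to (-1) + (-1) + 4 = 2. So 0 ≥ 2, which is false.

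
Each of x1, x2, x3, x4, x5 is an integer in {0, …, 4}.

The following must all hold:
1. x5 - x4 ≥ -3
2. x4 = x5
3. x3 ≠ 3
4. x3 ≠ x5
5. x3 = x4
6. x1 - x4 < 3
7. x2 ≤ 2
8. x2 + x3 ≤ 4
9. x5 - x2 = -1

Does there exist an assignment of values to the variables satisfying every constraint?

From constraints 2 and 5, x3 = x4 = x5, so x3 = x5. But constraint 4 says x3 ≠ x5. Contradiction.

Unsatisfiable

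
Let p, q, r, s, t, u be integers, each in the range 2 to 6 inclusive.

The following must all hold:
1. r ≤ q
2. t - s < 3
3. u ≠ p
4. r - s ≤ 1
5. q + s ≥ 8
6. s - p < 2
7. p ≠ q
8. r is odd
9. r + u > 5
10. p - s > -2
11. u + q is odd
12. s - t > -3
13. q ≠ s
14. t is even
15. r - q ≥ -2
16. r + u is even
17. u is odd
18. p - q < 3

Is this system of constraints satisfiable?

Satisfiable

One satisfying assignment is p = 6, q = 4, r = 3, s = 5, t = 6, u = 3.
For the less obvious constraints — constraint 2: t - s = 1; constraint 4: r - s = -2 — and the others hold by inspection.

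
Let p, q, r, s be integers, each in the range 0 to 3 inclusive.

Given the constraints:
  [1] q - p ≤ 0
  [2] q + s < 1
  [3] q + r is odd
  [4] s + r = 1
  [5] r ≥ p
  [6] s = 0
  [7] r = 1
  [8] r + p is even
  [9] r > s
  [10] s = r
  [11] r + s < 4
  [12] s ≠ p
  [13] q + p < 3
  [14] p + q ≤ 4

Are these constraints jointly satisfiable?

Constraint 6 fixes s = 0 and constraint 7 fixes r = 1, but constraint 10 requires s = r. Since 0 ≠ 1, contradiction.

Unsatisfiable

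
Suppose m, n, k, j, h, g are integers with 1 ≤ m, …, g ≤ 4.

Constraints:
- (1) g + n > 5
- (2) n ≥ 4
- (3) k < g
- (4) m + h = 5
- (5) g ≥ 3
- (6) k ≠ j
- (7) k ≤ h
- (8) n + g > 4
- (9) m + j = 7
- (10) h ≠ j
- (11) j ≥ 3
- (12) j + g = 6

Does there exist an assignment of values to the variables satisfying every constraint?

Satisfiable

The assignment m = 4, n = 4, k = 1, j = 3, h = 1, g = 3 works:
  constraint 1 holds since g + n = 7.
  constraint 4 holds since m + h = 5.
The rest check out directly.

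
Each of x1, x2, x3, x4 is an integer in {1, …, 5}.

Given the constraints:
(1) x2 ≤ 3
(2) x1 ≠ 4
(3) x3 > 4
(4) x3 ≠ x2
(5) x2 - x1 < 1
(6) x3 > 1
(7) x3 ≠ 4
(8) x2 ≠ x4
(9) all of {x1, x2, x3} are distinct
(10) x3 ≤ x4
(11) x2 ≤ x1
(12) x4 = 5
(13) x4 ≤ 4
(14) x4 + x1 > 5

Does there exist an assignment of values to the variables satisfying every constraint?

Unsatisfiable

From constraint 3: x3 ≥ 5. From constraints 10 and 13: x3 ≤ x4 and x4 ≤ 4, so x3 ≤ 4. But 4 < 5, so no value of x3 works.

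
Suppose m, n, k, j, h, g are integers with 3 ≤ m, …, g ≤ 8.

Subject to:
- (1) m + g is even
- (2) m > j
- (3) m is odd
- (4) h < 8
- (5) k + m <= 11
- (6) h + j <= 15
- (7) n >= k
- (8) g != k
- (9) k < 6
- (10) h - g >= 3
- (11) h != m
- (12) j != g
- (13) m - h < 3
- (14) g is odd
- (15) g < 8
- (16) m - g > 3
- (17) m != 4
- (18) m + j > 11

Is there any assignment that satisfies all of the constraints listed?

Satisfiable

The assignment m = 7, n = 6, k = 4, j = 6, h = 6, g = 3 works:
  constraint 5 holds since k + m = 11.
  constraint 6 holds since h + j = 12.
The rest check out directly.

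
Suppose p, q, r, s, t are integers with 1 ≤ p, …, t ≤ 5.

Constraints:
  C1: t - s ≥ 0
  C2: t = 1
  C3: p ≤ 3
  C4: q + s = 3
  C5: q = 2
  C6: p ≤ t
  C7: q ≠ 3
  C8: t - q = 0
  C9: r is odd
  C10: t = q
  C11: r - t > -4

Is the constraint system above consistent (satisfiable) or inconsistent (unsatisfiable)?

Constraint 2 fixes t = 1 and constraint 5 fixes q = 2, but constraint 10 requires t = q. Since 1 ≠ 2, contradiction.

Unsatisfiable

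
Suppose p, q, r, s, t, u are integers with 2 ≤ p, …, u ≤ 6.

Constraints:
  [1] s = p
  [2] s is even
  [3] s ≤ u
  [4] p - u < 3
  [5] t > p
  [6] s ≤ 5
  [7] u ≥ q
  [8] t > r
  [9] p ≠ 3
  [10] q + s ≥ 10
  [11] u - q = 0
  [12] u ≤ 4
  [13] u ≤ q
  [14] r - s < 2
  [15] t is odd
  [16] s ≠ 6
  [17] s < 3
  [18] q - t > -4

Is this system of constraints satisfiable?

Unsatisfiable

From constraints 7 and 12: q ≤ u ≤ 4. From constraint 6: s ≤ 5. Hence q + s ≤ 9. But constraint 10 requires q + s ≥ 10, and 10 > 9. Contradiction.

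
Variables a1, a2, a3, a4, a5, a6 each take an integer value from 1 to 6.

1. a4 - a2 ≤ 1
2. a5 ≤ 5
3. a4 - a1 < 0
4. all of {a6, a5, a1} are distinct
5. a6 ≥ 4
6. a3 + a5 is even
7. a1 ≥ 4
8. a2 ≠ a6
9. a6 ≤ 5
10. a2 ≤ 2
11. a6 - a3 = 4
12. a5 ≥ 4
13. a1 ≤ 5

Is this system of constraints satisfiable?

Unsatisfiable

Constraints 2, 5, 7, 9, 12, and 13 confine each of a6, a5, a1 to the 2 values {4, 5}.
Constraint 4 requires all 3 of them to be distinct, but only 2 values are available — impossible by the pigeonhole principle.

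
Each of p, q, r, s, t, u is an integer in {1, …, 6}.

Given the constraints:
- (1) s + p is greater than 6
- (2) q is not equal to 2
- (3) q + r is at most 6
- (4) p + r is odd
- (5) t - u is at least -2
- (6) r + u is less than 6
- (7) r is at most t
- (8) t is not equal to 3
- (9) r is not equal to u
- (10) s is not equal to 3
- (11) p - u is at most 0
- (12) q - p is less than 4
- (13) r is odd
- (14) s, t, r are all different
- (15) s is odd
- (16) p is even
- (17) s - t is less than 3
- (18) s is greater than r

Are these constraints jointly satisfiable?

The assignment p = 2, q = 3, r = 1, s = 5, t = 4, u = 3 works:
  constraint 1 holds since s + p = 7.
  constraint 3 holds since q + r = 4.
The rest check out directly.

Satisfiable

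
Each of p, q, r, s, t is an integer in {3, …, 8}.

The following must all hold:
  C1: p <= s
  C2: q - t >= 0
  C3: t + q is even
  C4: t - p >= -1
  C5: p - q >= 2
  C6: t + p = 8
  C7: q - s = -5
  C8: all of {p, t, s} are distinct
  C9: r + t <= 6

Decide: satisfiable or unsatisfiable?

Constraints 2, 4, and 5 give p − q ≥ 2, q − t ≥ 0, t − p ≥ -1.
Adding all 3 inequalities: the left sides telescope to 0, and the right sides sum to 2 + 0 + (-1) = 1. So 0 ≥ 1, which is false.

Unsatisfiable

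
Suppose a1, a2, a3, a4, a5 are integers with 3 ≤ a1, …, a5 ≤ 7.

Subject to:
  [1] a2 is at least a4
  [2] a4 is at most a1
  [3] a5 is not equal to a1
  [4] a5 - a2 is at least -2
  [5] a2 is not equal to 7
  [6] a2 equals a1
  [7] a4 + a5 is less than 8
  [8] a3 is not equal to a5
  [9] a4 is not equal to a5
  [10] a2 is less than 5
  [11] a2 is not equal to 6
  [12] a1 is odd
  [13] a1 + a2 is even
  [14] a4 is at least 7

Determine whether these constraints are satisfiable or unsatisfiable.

Unsatisfiable

From constraints 1 and 14: a2 ≥ a4 and a4 ≥ 7, so a2 ≥ 7. From constraint 10: a2 ≤ 4. But 4 < 7, so no value of a2 works.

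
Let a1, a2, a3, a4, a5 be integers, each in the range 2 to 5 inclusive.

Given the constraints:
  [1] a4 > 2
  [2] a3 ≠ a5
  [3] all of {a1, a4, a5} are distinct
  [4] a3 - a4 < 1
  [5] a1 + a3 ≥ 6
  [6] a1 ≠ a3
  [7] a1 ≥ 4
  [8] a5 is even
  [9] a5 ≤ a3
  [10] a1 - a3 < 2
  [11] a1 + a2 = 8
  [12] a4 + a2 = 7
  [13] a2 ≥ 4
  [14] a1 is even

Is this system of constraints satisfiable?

Setting (a1, a2, a3, a4, a5) = (4, 4, 3, 3, 2) satisfies everything: constraint 4: a3 - a4 = 0; constraint 5: a1 + a3 = 7, and the others follow.

Satisfiable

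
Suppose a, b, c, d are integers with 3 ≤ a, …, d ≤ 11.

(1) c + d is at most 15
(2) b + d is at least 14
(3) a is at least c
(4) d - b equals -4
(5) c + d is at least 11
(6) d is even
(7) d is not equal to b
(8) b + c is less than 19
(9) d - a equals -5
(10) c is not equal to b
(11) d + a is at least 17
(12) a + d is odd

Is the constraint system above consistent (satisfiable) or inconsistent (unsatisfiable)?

Satisfiable

The assignment a = 11, b = 10, c = 7, d = 6 works:
  constraint 1 holds since c + d = 13.
  constraint 2 holds since b + d = 16.
The rest check out directly.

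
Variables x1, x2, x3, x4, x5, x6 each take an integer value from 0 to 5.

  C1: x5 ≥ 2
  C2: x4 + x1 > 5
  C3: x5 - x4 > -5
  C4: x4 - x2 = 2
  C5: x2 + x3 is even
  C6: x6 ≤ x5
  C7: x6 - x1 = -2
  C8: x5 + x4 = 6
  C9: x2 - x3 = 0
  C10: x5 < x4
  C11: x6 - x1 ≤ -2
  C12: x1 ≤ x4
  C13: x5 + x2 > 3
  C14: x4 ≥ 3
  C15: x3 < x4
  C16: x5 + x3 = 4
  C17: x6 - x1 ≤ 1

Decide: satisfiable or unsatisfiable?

Satisfiable

The assignment x1 = 4, x2 = 2, x3 = 2, x4 = 4, x5 = 2, x6 = 2 works:
  constraint 2 holds since x4 + x1 = 8.
  constraint 3 holds since x5 - x4 = -2.
The rest check out directly.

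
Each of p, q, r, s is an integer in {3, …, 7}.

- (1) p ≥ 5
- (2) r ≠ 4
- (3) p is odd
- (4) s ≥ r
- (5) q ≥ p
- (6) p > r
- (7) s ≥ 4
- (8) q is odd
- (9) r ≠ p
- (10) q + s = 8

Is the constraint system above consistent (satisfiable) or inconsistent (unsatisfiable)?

Unsatisfiable

From constraints 1 and 5: q ≥ p ≥ 5. From constraint 7: s ≥ 4. Hence q + s ≥ 9. But constraint 10 requires q + s = 8, and 8 < 9. Contradiction.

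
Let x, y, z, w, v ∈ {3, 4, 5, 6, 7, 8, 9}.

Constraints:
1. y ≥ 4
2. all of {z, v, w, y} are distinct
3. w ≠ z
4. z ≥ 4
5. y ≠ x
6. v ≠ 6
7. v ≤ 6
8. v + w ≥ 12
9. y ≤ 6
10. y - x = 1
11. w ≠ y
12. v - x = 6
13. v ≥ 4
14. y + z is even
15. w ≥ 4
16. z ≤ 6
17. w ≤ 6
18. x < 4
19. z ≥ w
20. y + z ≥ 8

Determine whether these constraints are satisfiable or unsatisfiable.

Constraints 1, 4, 7, 9, 13, 15, 16, and 17 confine each of z, v, w, y to the 3 values {4, …, 6}.
Constraint 2 requires all 4 of them to be distinct, but only 3 values are available — impossible by the pigeonhole principle.

Unsatisfiable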